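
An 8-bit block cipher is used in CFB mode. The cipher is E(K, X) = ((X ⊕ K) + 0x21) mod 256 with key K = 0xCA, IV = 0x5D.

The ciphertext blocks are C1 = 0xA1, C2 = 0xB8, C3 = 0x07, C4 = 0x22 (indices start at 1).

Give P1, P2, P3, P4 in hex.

P1 = 0x19, P2 = 0x34, P3 = 0x94, P4 = 0xCC

CFB decryption: P_i = C_i ⊕ E(K, C_{i−1}), with C_{0} = IV.
P1: E(K, 0x5D) = 0xB8; 0xA1 ⊕ 0xB8 = 0x19.
P2: E(K, 0xA1) = 0x8C; 0xB8 ⊕ 0x8C = 0x34.
P3: E(K, 0xB8) = 0x93; 0x07 ⊕ 0x93 = 0x94.
P4: E(K, 0x07) = 0xEE; 0x22 ⊕ 0xEE = 0xCC.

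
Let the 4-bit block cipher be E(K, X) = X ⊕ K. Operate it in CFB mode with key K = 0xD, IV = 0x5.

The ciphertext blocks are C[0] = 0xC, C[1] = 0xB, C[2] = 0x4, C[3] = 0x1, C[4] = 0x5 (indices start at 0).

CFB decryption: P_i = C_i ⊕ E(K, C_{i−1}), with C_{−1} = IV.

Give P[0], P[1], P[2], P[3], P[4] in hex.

P[0] = 0x4, P[1] = 0xA, P[2] = 0x2, P[3] = 0x8, P[4] = 0x9

P[0]: E(K, 0x5) = 0x8; 0xC ⊕ 0x8 = 0x4.
P[1]: E(K, 0xC) = 0x1; 0xB ⊕ 0x1 = 0xA.
P[2]: E(K, 0xB) = 0x6; 0x4 ⊕ 0x6 = 0x2.
P[3]: E(K, 0x4) = 0x9; 0x1 ⊕ 0x9 = 0x8.
P[4]: E(K, 0x1) = 0xC; 0x5 ⊕ 0xC = 0x9.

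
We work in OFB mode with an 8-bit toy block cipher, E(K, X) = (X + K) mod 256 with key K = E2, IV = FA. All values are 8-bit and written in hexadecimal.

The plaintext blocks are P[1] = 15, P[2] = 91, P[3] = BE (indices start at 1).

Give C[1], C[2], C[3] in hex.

OFB encryption: S_i = E(K, S_{i−1}) with S_{0} = IV; C_i = P_i ⊕ S_i.
C[1]: S = E(K, FA) = DC; 15 ⊕ DC = C9.
C[2]: S = E(K, DC) = BE; 91 ⊕ BE = 2F.
C[3]: S = E(K, BE) = A0; BE ⊕ A0 = 1E.

C[1] = C9, C[2] = 2F, C[3] = 1E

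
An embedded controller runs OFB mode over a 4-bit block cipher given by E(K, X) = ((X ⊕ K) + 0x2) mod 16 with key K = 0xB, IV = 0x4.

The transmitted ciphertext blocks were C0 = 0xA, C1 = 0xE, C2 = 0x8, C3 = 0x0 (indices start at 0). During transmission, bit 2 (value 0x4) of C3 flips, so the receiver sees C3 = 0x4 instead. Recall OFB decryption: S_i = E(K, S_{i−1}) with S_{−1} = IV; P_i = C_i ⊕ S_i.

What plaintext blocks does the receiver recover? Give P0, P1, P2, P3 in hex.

P0 = 0xB, P1 = 0x2, P2 = 0x1, P3 = 0x0

Only C3 changed, to 0x4. In OFB, a change in C_i flips the same bit in P_i only; the keystream is unaffected. Decrypting the received ciphertext:
P0: S = E(K, 0x4) = 0x1; 0xA ⊕ 0x1 = 0xB.
P1: S = E(K, 0x1) = 0xC; 0xE ⊕ 0xC = 0x2.
P2: S = E(K, 0xC) = 0x9; 0x8 ⊕ 0x9 = 0x1.
P3: S = E(K, 0x9) = 0x4; 0x4 ⊕ 0x4 = 0x0.
Blocks that differ from the original plaintext: P3.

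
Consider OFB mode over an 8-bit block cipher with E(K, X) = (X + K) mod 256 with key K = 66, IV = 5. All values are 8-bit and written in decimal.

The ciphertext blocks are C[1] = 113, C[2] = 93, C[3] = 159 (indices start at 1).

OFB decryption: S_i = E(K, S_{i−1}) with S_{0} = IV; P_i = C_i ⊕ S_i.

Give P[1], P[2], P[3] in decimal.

P[1] = 54, P[2] = 212, P[3] = 84

P[1]: S = E(K, 5) = 71; 113 ⊕ 71 = 54.
P[2]: S = E(K, 71) = 137; 93 ⊕ 137 = 212.
P[3]: S = E(K, 137) = 203; 159 ⊕ 203 = 84.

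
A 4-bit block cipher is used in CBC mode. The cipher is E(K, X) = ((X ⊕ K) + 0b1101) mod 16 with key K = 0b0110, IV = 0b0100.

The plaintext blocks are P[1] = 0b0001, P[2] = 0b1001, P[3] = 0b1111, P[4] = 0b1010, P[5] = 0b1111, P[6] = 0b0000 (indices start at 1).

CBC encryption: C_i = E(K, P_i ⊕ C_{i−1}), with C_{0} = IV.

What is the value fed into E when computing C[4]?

0b1000

C[1]: P[1] ⊕ 0b0100 = 0b0101; E(K, 0b0101) = 0b0000.
C[2]: P[2] ⊕ 0b0000 = 0b1001; E(K, 0b1001) = 0b1100.
C[3]: P[3] ⊕ 0b1100 = 0b0011; E(K, 0b0011) = 0b0010.
C[4]: P[4] ⊕ 0b0010 = 0b1000; E(K, 0b1000) = 0b1011.
So the input to E for block [4] is 0b1000.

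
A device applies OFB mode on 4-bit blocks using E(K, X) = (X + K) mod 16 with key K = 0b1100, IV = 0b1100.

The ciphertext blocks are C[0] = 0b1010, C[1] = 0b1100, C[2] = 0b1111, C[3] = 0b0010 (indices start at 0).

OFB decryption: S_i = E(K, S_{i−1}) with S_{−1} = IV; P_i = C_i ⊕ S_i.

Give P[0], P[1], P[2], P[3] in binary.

P[0]: S = E(K, 0b1100) = 0b1000; 0b1010 ⊕ 0b1000 = 0b0010.
P[1]: S = E(K, 0b1000) = 0b0100; 0b1100 ⊕ 0b0100 = 0b1000.
P[2]: S = E(K, 0b0100) = 0b0000; 0b1111 ⊕ 0b0000 = 0b1111.
P[3]: S = E(K, 0b0000) = 0b1100; 0b0010 ⊕ 0b1100 = 0b1110.

P[0] = 0b0010, P[1] = 0b1000, P[2] = 0b1111, P[3] = 0b1110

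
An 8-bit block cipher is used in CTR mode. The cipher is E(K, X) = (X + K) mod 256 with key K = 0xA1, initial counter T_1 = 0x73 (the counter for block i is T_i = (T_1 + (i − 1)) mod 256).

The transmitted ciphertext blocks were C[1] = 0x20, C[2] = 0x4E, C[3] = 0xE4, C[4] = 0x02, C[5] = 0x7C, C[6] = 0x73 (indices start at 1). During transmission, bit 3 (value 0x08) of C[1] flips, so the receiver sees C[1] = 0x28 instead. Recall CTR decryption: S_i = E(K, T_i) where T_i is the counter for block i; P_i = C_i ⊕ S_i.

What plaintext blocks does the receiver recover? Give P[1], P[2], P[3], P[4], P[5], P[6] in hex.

Only C[1] changed, to 0x28. In CTR, a change in C_i flips the same bit in P_i only; the keystream is unaffected. Decrypting the received ciphertext:
P[1]: T = 0x73, S = E(K, T) = 0x14; 0x28 ⊕ 0x14 = 0x3C.
P[2]: T = 0x74, S = E(K, T) = 0x15; 0x4E ⊕ 0x15 = 0x5B.
P[3]: T = 0x75, S = E(K, T) = 0x16; 0xE4 ⊕ 0x16 = 0xF2.
P[4]: T = 0x76, S = E(K, T) = 0x17; 0x02 ⊕ 0x17 = 0x15.
P[5]: T = 0x77, S = E(K, T) = 0x18; 0x7C ⊕ 0x18 = 0x64.
P[6]: T = 0x78, S = E(K, T) = 0x19; 0x73 ⊕ 0x19 = 0x6A.
Blocks that differ from the original plaintext: P[1].

P[1] = 0x3C, P[2] = 0x5B, P[3] = 0xF2, P[4] = 0x15, P[5] = 0x64, P[6] = 0x6A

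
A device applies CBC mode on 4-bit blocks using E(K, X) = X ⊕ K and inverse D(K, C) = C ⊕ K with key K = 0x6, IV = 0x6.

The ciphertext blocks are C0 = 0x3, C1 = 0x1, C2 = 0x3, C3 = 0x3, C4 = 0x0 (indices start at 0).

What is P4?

P4 = 0x5

CBC decryption: P_i = D(K, C_i) ⊕ C_{i−1}, with C_{−1} = IV.
P4: D(K, 0x0) = 0x6; 0x6 ⊕ 0x3 = 0x5.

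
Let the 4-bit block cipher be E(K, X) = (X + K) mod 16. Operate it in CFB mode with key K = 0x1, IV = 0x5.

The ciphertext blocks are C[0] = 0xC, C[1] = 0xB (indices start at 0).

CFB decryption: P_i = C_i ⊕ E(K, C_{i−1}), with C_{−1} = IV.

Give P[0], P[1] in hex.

P[0]: E(K, 0x5) = 0x6; 0xC ⊕ 0x6 = 0xA.
P[1]: E(K, 0xC) = 0xD; 0xB ⊕ 0xD = 0x6.

P[0] = 0xA, P[1] = 0x6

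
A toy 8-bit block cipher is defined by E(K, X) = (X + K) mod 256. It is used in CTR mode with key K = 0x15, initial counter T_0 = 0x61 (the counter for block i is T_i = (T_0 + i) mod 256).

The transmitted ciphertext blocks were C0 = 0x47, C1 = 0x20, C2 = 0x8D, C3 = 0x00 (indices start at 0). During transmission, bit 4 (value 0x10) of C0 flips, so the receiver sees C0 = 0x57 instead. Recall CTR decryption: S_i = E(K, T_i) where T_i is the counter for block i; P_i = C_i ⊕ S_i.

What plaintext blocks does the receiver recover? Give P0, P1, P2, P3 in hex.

P0 = 0x21, P1 = 0x57, P2 = 0xF5, P3 = 0x79

Only C0 changed, to 0x57. In CTR, a change in C_i flips the same bit in P_i only; the keystream is unaffected. Decrypting the received ciphertext:
P0: T = 0x61, S = E(K, T) = 0x76; 0x57 ⊕ 0x76 = 0x21.
P1: T = 0x62, S = E(K, T) = 0x77; 0x20 ⊕ 0x77 = 0x57.
P2: T = 0x63, S = E(K, T) = 0x78; 0x8D ⊕ 0x78 = 0xF5.
P3: T = 0x64, S = E(K, T) = 0x79; 0x00 ⊕ 0x79 = 0x79.
Blocks that differ from the original plaintext: P0.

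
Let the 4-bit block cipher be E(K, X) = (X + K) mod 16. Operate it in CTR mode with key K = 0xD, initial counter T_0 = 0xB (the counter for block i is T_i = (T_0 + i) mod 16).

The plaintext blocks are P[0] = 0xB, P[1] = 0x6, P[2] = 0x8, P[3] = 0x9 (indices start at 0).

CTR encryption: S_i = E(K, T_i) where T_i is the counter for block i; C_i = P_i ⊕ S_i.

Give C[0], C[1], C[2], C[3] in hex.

C[0]: T = 0xB, S = E(K, T) = 0x8; 0xB ⊕ 0x8 = 0x3.
C[1]: T = 0xC, S = E(K, T) = 0x9; 0x6 ⊕ 0x9 = 0xF.
C[2]: T = 0xD, S = E(K, T) = 0xA; 0x8 ⊕ 0xA = 0x2.
C[3]: T = 0xE, S = E(K, T) = 0xB; 0x9 ⊕ 0xB = 0x2.

C[0] = 0x3, C[1] = 0xF, C[2] = 0x2, C[3] = 0x2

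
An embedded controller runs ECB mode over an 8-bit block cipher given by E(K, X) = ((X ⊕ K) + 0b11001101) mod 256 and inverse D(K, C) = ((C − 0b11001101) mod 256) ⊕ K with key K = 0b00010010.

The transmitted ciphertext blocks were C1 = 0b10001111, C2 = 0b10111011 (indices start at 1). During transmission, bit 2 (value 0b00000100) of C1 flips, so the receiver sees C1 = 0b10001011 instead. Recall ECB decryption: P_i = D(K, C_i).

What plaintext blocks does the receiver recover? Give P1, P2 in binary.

P1 = 0b10101100, P2 = 0b11111100

Only C1 changed, to 0b10001011. In ECB, a change in C_i affects only P_i. Decrypting the received ciphertext:
P1: D(K, 0b10001011) = 0b10101100.
P2: D(K, 0b10111011) = 0b11111100.
Blocks that differ from the original plaintext: P1.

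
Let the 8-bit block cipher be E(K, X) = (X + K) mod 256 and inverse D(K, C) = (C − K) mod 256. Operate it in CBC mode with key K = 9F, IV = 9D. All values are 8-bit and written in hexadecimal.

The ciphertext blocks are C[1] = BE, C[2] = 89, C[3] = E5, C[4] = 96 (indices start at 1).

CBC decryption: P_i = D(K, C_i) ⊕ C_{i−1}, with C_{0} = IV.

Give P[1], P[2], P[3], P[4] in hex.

P[1] = 82, P[2] = 54, P[3] = CF, P[4] = 12

P[1]: D(K, BE) = 1F; 1F ⊕ 9D = 82.
P[2]: D(K, 89) = EA; EA ⊕ BE = 54.
P[3]: D(K, E5) = 46; 46 ⊕ 89 = CF.
P[4]: D(K, 96) = F7; F7 ⊕ E5 = 12.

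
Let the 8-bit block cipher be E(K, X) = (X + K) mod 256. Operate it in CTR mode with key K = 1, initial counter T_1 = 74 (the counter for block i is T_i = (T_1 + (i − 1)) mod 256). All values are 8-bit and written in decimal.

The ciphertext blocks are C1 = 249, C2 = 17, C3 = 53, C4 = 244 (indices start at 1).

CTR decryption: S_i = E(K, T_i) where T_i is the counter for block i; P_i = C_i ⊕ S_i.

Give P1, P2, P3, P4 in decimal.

P1: T = 74, S = E(K, T) = 75; 249 ⊕ 75 = 178.
P2: T = 75, S = E(K, T) = 76; 17 ⊕ 76 = 93.
P3: T = 76, S = E(K, T) = 77; 53 ⊕ 77 = 120.
P4: T = 77, S = E(K, T) = 78; 244 ⊕ 78 = 186.

P1 = 178, P2 = 93, P3 = 120, P4 = 186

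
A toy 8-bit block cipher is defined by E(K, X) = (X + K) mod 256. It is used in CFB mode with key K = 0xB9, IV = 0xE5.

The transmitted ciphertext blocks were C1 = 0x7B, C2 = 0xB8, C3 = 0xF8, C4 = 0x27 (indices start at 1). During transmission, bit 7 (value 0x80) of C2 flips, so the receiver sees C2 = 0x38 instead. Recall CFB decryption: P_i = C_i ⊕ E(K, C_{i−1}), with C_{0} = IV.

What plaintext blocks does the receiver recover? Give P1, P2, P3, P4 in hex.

Only C2 changed, to 0x38. In CFB, a change in C_i flips the same bit in P_i and garbles P_{i+1}. Decrypting the received ciphertext:
P1: E(K, 0xE5) = 0x9E; 0x7B ⊕ 0x9E = 0xE5.
P2: E(K, 0x7B) = 0x34; 0x38 ⊕ 0x34 = 0x0C.
P3: E(K, 0x38) = 0xF1; 0xF8 ⊕ 0xF1 = 0x09.
P4: E(K, 0xF8) = 0xB1; 0x27 ⊕ 0xB1 = 0x96.
Blocks that differ from the original plaintext: P2, P3.

P1 = 0xE5, P2 = 0x0C, P3 = 0x09, P4 = 0x96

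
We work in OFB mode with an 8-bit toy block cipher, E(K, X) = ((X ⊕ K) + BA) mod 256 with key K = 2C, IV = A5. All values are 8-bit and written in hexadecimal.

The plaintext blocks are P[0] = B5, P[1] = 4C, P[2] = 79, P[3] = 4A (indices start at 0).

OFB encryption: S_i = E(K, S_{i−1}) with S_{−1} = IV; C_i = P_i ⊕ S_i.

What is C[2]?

C[0]: S = E(K, A5) = 43; B5 ⊕ 43 = F6.
C[1]: S = E(K, 43) = 29; 4C ⊕ 29 = 65.
C[2]: S = E(K, 29) = BF; 79 ⊕ BF = C6.

C[2] = C6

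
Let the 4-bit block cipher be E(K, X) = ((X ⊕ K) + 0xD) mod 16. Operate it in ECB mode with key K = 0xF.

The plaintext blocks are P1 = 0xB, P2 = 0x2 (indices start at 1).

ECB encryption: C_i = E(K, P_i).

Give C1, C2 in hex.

C1: E(K, 0xB) = 0x1.
C2: E(K, 0x2) = 0xA.

C1 = 0x1, C2 = 0xA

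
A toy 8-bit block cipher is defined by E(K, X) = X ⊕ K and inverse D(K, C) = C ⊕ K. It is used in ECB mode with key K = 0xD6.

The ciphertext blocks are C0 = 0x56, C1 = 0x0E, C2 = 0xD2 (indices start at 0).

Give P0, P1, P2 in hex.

P0 = 0x80, P1 = 0xD8, P2 = 0x04

ECB decryption: P_i = D(K, C_i).
P0: D(K, 0x56) = 0x80.
P1: D(K, 0x0E) = 0xD8.
P2: D(K, 0xD2) = 0x04.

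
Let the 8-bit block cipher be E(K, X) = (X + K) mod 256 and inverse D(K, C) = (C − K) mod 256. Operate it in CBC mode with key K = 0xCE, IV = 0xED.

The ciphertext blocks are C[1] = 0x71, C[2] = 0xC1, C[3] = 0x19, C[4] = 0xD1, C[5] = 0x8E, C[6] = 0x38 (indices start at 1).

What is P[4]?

CBC decryption: P_i = D(K, C_i) ⊕ C_{i−1}, with C_{0} = IV.
P[4]: D(K, 0xD1) = 0x03; 0x03 ⊕ 0x19 = 0x1A.

P[4] = 0x1A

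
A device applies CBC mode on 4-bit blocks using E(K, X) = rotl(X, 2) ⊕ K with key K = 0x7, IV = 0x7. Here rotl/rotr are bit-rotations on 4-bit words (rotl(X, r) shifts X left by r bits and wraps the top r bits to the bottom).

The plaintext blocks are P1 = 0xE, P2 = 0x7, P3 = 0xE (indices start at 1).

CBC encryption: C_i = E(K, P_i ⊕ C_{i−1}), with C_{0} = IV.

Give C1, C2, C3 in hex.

C1 = 0x1, C2 = 0xE, C3 = 0x7

C1: P1 ⊕ 0x7 = 0x9; E(K, 0x9) = 0x1.
C2: P2 ⊕ 0x1 = 0x6; E(K, 0x6) = 0xE.
C3: P3 ⊕ 0xE = 0x0; E(K, 0x0) = 0x7.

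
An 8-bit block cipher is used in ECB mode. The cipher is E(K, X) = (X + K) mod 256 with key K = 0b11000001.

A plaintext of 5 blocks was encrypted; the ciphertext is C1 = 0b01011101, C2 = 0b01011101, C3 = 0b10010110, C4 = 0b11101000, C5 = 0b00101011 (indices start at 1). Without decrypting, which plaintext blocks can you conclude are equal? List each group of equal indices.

ECB encrypts each block independently with the same key, so equal ciphertext blocks imply equal plaintext blocks.
C1 = C2 = 0b01011101, so P1 = P2.

P1 = P2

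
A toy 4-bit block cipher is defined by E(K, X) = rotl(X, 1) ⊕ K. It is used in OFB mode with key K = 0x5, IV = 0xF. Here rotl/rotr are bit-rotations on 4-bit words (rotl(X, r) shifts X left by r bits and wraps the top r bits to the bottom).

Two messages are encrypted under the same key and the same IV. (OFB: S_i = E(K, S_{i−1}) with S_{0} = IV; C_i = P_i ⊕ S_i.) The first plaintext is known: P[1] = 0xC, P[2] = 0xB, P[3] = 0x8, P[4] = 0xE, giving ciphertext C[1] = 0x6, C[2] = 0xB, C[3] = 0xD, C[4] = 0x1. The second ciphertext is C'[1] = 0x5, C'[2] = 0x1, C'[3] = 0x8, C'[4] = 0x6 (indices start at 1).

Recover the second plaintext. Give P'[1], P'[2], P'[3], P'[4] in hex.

In OFB with a reused IV, both messages share the same keystream S_i, so C_i ⊕ C'_i = P_i ⊕ P'_i and thus P'_i = P_i ⊕ C_i ⊕ C'_i.
P'[1]: 0xC ⊕ 0x6 ⊕ 0x5 = 0xF.
P'[2]: 0xB ⊕ 0xB ⊕ 0x1 = 0x1.
P'[3]: 0x8 ⊕ 0xD ⊕ 0x8 = 0xD.
P'[4]: 0xE ⊕ 0x1 ⊕ 0x6 = 0x9.

P'[1] = 0xF, P'[2] = 0x1, P'[3] = 0xD, P'[4] = 0x9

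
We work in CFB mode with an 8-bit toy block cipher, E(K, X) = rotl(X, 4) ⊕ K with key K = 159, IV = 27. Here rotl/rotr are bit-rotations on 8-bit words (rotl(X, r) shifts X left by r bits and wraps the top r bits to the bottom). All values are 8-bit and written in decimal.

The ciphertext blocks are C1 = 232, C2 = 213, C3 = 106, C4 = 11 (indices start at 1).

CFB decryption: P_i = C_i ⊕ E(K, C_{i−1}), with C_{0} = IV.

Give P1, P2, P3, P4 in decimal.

P1 = 198, P2 = 196, P3 = 168, P4 = 50

P1: E(K, 27) = 46; 232 ⊕ 46 = 198.
P2: E(K, 232) = 17; 213 ⊕ 17 = 196.
P3: E(K, 213) = 194; 106 ⊕ 194 = 168.
P4: E(K, 106) = 57; 11 ⊕ 57 = 50.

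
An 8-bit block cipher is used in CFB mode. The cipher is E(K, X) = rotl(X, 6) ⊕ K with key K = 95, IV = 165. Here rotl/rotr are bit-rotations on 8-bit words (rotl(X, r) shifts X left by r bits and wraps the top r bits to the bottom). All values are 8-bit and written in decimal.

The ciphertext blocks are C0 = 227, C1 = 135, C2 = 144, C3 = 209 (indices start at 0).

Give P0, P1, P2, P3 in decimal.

CFB decryption: P_i = C_i ⊕ E(K, C_{i−1}), with C_{−1} = IV.
P0: E(K, 165) = 54; 227 ⊕ 54 = 213.
P1: E(K, 227) = 167; 135 ⊕ 167 = 32.
P2: E(K, 135) = 190; 144 ⊕ 190 = 46.
P3: E(K, 144) = 123; 209 ⊕ 123 = 170.

P0 = 213, P1 = 32, P2 = 46, P3 = 170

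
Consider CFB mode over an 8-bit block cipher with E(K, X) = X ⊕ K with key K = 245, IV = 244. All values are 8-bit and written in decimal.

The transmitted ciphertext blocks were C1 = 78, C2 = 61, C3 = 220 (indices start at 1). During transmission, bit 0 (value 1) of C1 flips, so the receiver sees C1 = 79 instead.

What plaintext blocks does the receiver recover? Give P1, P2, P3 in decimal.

CFB decryption: P_i = C_i ⊕ E(K, C_{i−1}), with C_{0} = IV.
Only C1 changed, to 79. In CFB, a change in C_i flips the same bit in P_i and garbles P_{i+1}. Decrypting the received ciphertext:
P1: E(K, 244) = 1; 79 ⊕ 1 = 78.
P2: E(K, 79) = 186; 61 ⊕ 186 = 135.
P3: E(K, 61) = 200; 220 ⊕ 200 = 20.
Blocks that differ from the original plaintext: P1, P2.

P1 = 78, P2 = 135, P3 = 20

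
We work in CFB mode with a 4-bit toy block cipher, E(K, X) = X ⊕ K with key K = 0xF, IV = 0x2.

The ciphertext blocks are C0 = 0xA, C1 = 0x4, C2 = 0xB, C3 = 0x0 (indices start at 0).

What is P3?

P3 = 0x4

CFB decryption: P_i = C_i ⊕ E(K, C_{i−1}), with C_{−1} = IV.
P3: E(K, 0xB) = 0x4; 0x0 ⊕ 0x4 = 0x4.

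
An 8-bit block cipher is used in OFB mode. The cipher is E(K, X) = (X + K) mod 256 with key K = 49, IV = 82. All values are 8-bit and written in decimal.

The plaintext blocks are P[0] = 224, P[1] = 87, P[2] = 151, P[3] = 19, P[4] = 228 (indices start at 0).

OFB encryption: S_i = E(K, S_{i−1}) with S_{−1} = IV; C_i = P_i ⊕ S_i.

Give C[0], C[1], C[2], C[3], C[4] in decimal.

C[0]: S = E(K, 82) = 131; 224 ⊕ 131 = 99.
C[1]: S = E(K, 131) = 180; 87 ⊕ 180 = 227.
C[2]: S = E(K, 180) = 229; 151 ⊕ 229 = 114.
C[3]: S = E(K, 229) = 22; 19 ⊕ 22 = 5.
C[4]: S = E(K, 22) = 71; 228 ⊕ 71 = 163.

C[0] = 99, C[1] = 227, C[2] = 114, C[3] = 5, C[4] = 163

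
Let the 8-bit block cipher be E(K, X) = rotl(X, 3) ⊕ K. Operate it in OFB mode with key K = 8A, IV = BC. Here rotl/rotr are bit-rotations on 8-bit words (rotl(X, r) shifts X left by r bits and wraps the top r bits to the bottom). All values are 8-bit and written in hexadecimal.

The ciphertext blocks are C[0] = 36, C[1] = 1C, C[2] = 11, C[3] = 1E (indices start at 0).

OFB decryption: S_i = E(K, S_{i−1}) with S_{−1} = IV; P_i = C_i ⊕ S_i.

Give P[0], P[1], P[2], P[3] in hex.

P[0]: S = E(K, BC) = 6F; 36 ⊕ 6F = 59.
P[1]: S = E(K, 6F) = F1; 1C ⊕ F1 = ED.
P[2]: S = E(K, F1) = 05; 11 ⊕ 05 = 14.
P[3]: S = E(K, 05) = A2; 1E ⊕ A2 = BC.

P[0] = 59, P[1] = ED, P[2] = 14, P[3] = BC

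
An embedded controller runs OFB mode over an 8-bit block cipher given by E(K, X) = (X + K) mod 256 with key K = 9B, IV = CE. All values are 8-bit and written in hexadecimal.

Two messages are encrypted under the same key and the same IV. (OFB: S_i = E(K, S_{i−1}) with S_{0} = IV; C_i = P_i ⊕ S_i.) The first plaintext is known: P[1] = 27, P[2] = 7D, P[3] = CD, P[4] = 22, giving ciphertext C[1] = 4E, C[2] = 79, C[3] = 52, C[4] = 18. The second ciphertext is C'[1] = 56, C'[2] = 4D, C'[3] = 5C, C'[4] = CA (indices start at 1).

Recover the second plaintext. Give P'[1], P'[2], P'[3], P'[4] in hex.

P'[1] = 3F, P'[2] = 49, P'[3] = C3, P'[4] = F0

In OFB with a reused IV, both messages share the same keystream S_i, so C_i ⊕ C'_i = P_i ⊕ P'_i and thus P'_i = P_i ⊕ C_i ⊕ C'_i.
P'[1]: 27 ⊕ 4E ⊕ 56 = 3F.
P'[2]: 7D ⊕ 79 ⊕ 4D = 49.
P'[3]: CD ⊕ 52 ⊕ 5C = C3.
P'[4]: 22 ⊕ 18 ⊕ CA = F0.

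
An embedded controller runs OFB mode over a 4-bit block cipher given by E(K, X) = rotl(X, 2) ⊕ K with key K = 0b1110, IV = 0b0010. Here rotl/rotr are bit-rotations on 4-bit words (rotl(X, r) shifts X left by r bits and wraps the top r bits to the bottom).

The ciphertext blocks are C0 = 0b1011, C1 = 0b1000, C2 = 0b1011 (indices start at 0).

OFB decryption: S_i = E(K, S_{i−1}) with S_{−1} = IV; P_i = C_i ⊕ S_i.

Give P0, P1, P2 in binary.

P0: S = E(K, 0b0010) = 0b0110; 0b1011 ⊕ 0b0110 = 0b1101.
P1: S = E(K, 0b0110) = 0b0111; 0b1000 ⊕ 0b0111 = 0b1111.
P2: S = E(K, 0b0111) = 0b0011; 0b1011 ⊕ 0b0011 = 0b1000.

P0 = 0b1101, P1 = 0b1111, P2 = 0b1000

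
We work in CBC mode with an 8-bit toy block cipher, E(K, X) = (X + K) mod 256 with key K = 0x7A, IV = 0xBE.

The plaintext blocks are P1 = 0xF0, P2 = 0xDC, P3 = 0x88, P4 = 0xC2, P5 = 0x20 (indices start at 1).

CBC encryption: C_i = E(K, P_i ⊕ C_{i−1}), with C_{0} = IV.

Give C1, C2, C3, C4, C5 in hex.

C1: P1 ⊕ 0xBE = 0x4E; E(K, 0x4E) = 0xC8.
C2: P2 ⊕ 0xC8 = 0x14; E(K, 0x14) = 0x8E.
C3: P3 ⊕ 0x8E = 0x06; E(K, 0x06) = 0x80.
C4: P4 ⊕ 0x80 = 0x42; E(K, 0x42) = 0xBC.
C5: P5 ⊕ 0xBC = 0x9C; E(K, 0x9C) = 0x16.

C1 = 0xC8, C2 = 0x8E, C3 = 0x80, C4 = 0xBC, C5 = 0x16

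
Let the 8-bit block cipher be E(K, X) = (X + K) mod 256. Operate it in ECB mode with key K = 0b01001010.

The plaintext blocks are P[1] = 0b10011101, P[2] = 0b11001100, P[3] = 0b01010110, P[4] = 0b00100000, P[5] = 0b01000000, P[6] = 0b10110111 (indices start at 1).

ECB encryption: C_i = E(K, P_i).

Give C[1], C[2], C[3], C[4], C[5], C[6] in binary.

C[1]: E(K, 0b10011101) = 0b11100111.
C[2]: E(K, 0b11001100) = 0b00010110.
C[3]: E(K, 0b01010110) = 0b10100000.
C[4]: E(K, 0b00100000) = 0b01101010.
C[5]: E(K, 0b01000000) = 0b10001010.
C[6]: E(K, 0b10110111) = 0b00000001.

C[1] = 0b11100111, C[2] = 0b00010110, C[3] = 0b10100000, C[4] = 0b01101010, C[5] = 0b10001010, C[6] = 0b00000001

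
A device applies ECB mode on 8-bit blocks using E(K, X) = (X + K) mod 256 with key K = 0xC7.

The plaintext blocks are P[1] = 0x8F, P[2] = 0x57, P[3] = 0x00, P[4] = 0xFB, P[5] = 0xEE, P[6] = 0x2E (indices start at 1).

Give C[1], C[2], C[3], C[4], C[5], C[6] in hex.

C[1] = 0x56, C[2] = 0x1E, C[3] = 0xC7, C[4] = 0xC2, C[5] = 0xB5, C[6] = 0xF5

ECB encryption: C_i = E(K, P_i).
C[1]: E(K, 0x8F) = 0x56.
C[2]: E(K, 0x57) = 0x1E.
C[3]: E(K, 0x00) = 0xC7.
C[4]: E(K, 0xFB) = 0xC2.
C[5]: E(K, 0xEE) = 0xB5.
C[6]: E(K, 0x2E) = 0xF5.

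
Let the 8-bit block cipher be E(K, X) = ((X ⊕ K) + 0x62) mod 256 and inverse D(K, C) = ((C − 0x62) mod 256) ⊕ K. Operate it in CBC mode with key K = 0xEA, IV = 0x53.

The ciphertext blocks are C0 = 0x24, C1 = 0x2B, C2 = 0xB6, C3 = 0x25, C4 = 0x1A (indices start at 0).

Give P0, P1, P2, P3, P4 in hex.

CBC decryption: P_i = D(K, C_i) ⊕ C_{i−1}, with C_{−1} = IV.
P0: D(K, 0x24) = 0x28; 0x28 ⊕ 0x53 = 0x7B.
P1: D(K, 0x2B) = 0x23; 0x23 ⊕ 0x24 = 0x07.
P2: D(K, 0xB6) = 0xBE; 0xBE ⊕ 0x2B = 0x95.
P3: D(K, 0x25) = 0x29; 0x29 ⊕ 0xB6 = 0x9F.
P4: D(K, 0x1A) = 0x52; 0x52 ⊕ 0x25 = 0x77.

P0 = 0x7B, P1 = 0x07, P2 = 0x95, P3 = 0x9F, P4 = 0x77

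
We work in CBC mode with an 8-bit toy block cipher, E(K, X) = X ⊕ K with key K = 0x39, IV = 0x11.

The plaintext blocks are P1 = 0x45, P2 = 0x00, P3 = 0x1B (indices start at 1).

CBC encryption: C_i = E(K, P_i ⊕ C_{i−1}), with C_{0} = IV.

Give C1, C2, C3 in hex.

C1 = 0x6D, C2 = 0x54, C3 = 0x76

C1: P1 ⊕ 0x11 = 0x54; E(K, 0x54) = 0x6D.
C2: P2 ⊕ 0x6D = 0x6D; E(K, 0x6D) = 0x54.
C3: P3 ⊕ 0x54 = 0x4F; E(K, 0x4F) = 0x76.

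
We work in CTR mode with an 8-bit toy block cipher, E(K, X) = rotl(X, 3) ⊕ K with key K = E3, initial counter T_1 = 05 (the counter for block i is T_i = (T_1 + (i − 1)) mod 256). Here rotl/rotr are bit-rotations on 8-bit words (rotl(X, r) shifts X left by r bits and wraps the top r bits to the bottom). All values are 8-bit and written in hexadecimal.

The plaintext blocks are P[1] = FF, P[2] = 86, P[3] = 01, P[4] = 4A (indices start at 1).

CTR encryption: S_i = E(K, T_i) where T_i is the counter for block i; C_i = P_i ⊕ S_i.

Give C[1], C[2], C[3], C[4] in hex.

C[1]: T = 05, S = E(K, T) = CB; FF ⊕ CB = 34.
C[2]: T = 06, S = E(K, T) = D3; 86 ⊕ D3 = 55.
C[3]: T = 07, S = E(K, T) = DB; 01 ⊕ DB = DA.
C[4]: T = 08, S = E(K, T) = A3; 4A ⊕ A3 = E9.

C[1] = 34, C[2] = 55, C[3] = DA, C[4] = E9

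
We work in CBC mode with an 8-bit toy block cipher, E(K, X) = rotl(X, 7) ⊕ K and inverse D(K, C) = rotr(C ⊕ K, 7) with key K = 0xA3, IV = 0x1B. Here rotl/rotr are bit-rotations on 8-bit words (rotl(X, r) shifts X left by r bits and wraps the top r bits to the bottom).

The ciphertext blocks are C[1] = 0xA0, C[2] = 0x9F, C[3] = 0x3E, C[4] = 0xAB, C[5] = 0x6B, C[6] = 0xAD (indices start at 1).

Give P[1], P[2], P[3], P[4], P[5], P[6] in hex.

P[1] = 0x1D, P[2] = 0xD8, P[3] = 0xA4, P[4] = 0x2E, P[5] = 0x3A, P[6] = 0x77

CBC decryption: P_i = D(K, C_i) ⊕ C_{i−1}, with C_{0} = IV.
P[1]: D(K, 0xA0) = 0x06; 0x06 ⊕ 0x1B = 0x1D.
P[2]: D(K, 0x9F) = 0x78; 0x78 ⊕ 0xA0 = 0xD8.
P[3]: D(K, 0x3E) = 0x3B; 0x3B ⊕ 0x9F = 0xA4.
P[4]: D(K, 0xAB) = 0x10; 0x10 ⊕ 0x3E = 0x2E.
P[5]: D(K, 0x6B) = 0x91; 0x91 ⊕ 0xAB = 0x3A.
P[6]: D(K, 0xAD) = 0x1C; 0x1C ⊕ 0x6B = 0x77.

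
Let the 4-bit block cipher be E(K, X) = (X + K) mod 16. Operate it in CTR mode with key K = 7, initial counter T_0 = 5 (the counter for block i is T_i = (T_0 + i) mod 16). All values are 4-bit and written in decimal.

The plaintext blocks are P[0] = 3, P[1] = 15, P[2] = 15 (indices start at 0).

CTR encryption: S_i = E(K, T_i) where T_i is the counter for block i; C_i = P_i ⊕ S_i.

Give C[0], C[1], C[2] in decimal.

C[0] = 15, C[1] = 2, C[2] = 1

C[0]: T = 5, S = E(K, T) = 12; 3 ⊕ 12 = 15.
C[1]: T = 6, S = E(K, T) = 13; 15 ⊕ 13 = 2.
C[2]: T = 7, S = E(K, T) = 14; 15 ⊕ 14 = 1.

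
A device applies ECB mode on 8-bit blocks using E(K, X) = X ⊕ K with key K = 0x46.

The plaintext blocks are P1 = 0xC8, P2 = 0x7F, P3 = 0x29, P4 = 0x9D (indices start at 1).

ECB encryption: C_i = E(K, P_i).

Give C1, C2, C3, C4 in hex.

C1: E(K, 0xC8) = 0x8E.
C2: E(K, 0x7F) = 0x39.
C3: E(K, 0x29) = 0x6F.
C4: E(K, 0x9D) = 0xDB.

C1 = 0x8E, C2 = 0x39, C3 = 0x6F, C4 = 0xDB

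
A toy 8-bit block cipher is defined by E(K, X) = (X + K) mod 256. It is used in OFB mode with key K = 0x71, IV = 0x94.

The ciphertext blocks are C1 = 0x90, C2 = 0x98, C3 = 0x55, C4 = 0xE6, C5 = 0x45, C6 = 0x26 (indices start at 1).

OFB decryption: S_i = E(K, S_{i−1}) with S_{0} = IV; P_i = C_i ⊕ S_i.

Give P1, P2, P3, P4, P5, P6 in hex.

P1 = 0x95, P2 = 0xEE, P3 = 0xB2, P4 = 0xBE, P5 = 0x8C, P6 = 0x1C

P1: S = E(K, 0x94) = 0x05; 0x90 ⊕ 0x05 = 0x95.
P2: S = E(K, 0x05) = 0x76; 0x98 ⊕ 0x76 = 0xEE.
P3: S = E(K, 0x76) = 0xE7; 0x55 ⊕ 0xE7 = 0xB2.
P4: S = E(K, 0xE7) = 0x58; 0xE6 ⊕ 0x58 = 0xBE.
P5: S = E(K, 0x58) = 0xC9; 0x45 ⊕ 0xC9 = 0x8C.
P6: S = E(K, 0xC9) = 0x3A; 0x26 ⊕ 0x3A = 0x1C.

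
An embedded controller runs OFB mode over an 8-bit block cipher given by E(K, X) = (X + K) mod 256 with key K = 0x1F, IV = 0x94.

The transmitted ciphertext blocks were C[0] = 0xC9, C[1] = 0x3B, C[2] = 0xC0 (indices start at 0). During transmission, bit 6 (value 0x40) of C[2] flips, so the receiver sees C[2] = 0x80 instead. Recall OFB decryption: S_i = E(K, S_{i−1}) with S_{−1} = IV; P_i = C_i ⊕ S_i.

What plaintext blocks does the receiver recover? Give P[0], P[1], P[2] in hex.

P[0] = 0x7A, P[1] = 0xE9, P[2] = 0x71

Only C[2] changed, to 0x80. In OFB, a change in C_i flips the same bit in P_i only; the keystream is unaffected. Decrypting the received ciphertext:
P[0]: S = E(K, 0x94) = 0xB3; 0xC9 ⊕ 0xB3 = 0x7A.
P[1]: S = E(K, 0xB3) = 0xD2; 0x3B ⊕ 0xD2 = 0xE9.
P[2]: S = E(K, 0xD2) = 0xF1; 0x80 ⊕ 0xF1 = 0x71.
Blocks that differ from the original plaintext: P[2].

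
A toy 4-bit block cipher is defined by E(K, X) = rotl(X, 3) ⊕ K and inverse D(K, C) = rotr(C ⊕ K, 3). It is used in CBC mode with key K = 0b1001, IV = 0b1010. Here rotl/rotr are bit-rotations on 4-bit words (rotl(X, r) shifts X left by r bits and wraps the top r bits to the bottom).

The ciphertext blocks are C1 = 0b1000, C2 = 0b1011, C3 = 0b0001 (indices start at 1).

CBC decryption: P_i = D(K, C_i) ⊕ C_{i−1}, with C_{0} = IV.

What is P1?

P1: D(K, 0b1000) = 0b0010; 0b0010 ⊕ 0b1010 = 0b1000.

P1 = 0b1000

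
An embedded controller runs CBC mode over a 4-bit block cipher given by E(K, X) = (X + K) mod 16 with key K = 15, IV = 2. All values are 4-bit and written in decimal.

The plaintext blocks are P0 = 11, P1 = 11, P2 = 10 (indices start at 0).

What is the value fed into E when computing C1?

CBC encryption: C_i = E(K, P_i ⊕ C_{i−1}), with C_{−1} = IV.
C0: P0 ⊕ 2 = 9; E(K, 9) = 8.
C1: P1 ⊕ 8 = 3; E(K, 3) = 2.
So the input to E for block 1 is 3.

3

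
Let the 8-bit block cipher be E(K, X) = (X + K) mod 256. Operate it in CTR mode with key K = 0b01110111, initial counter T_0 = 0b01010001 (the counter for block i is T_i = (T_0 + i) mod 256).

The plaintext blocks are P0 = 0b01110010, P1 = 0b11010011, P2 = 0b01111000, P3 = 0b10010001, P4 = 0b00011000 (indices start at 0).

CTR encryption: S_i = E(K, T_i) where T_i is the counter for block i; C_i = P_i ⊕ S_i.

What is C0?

C0: T = 0b01010001, S = E(K, T) = 0b11001000; 0b01110010 ⊕ 0b11001000 = 0b10111010.

C0 = 0b10111010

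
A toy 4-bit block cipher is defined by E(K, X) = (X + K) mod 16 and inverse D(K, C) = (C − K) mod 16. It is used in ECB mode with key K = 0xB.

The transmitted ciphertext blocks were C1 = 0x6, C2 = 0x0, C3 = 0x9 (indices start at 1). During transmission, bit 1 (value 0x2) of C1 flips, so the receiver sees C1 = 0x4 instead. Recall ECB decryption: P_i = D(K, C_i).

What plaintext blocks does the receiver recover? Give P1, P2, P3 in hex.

Only C1 changed, to 0x4. In ECB, a change in C_i affects only P_i. Decrypting the received ciphertext:
P1: D(K, 0x4) = 0x9.
P2: D(K, 0x0) = 0x5.
P3: D(K, 0x9) = 0xE.
Blocks that differ from the original plaintext: P1.

P1 = 0x9, P2 = 0x5, P3 = 0xE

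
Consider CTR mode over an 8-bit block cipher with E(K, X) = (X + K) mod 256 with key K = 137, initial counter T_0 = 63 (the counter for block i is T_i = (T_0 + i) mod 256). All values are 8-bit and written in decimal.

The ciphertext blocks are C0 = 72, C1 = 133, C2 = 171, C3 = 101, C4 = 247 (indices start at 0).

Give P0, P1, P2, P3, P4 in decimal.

CTR decryption: S_i = E(K, T_i) where T_i is the counter for block i; P_i = C_i ⊕ S_i.
P0: T = 63, S = E(K, T) = 200; 72 ⊕ 200 = 128.
P1: T = 64, S = E(K, T) = 201; 133 ⊕ 201 = 76.
P2: T = 65, S = E(K, T) = 202; 171 ⊕ 202 = 97.
P3: T = 66, S = E(K, T) = 203; 101 ⊕ 203 = 174.
P4: T = 67, S = E(K, T) = 204; 247 ⊕ 204 = 59.

P0 = 128, P1 = 76, P2 = 97, P3 = 174, P4 = 59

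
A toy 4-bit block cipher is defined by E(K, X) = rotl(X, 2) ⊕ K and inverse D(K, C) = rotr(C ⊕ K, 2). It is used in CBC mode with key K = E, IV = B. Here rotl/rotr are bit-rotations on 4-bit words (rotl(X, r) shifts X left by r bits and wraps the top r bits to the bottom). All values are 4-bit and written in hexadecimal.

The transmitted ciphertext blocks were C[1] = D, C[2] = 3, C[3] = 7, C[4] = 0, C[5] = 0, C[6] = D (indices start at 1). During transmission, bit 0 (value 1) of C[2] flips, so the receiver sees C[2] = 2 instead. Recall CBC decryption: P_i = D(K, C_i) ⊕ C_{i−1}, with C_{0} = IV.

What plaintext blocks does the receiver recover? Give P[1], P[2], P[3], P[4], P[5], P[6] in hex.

Only C[2] changed, to 2. In CBC, a change in C_i garbles P_i and flips the same bit in P_{i+1}. Decrypting the received ciphertext:
P[1]: D(K, D) = C; C ⊕ B = 7.
P[2]: D(K, 2) = 3; 3 ⊕ D = E.
P[3]: D(K, 7) = 6; 6 ⊕ 2 = 4.
P[4]: D(K, 0) = B; B ⊕ 7 = C.
P[5]: D(K, 0) = B; B ⊕ 0 = B.
P[6]: D(K, D) = C; C ⊕ 0 = C.
Blocks that differ from the original plaintext: P[2], P[3].

P[1] = 7, P[2] = E, P[3] = 4, P[4] = C, P[5] = B, P[6] = C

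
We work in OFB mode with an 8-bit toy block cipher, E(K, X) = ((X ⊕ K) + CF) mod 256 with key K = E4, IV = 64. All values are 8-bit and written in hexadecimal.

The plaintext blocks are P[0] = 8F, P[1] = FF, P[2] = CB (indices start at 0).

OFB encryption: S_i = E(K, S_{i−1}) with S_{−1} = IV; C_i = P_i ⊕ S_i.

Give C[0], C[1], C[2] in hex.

C[0]: S = E(K, 64) = 4F; 8F ⊕ 4F = C0.
C[1]: S = E(K, 4F) = 7A; FF ⊕ 7A = 85.
C[2]: S = E(K, 7A) = 6D; CB ⊕ 6D = A6.

C[0] = C0, C[1] = 85, C[2] = A6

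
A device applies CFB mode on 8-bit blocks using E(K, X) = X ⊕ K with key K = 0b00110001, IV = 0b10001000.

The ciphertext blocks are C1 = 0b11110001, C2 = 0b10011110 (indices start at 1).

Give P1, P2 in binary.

P1 = 0b01001000, P2 = 0b01011110

CFB decryption: P_i = C_i ⊕ E(K, C_{i−1}), with C_{0} = IV.
P1: E(K, 0b10001000) = 0b10111001; 0b11110001 ⊕ 0b10111001 = 0b01001000.
P2: E(K, 0b11110001) = 0b11000000; 0b10011110 ⊕ 0b11000000 = 0b01011110.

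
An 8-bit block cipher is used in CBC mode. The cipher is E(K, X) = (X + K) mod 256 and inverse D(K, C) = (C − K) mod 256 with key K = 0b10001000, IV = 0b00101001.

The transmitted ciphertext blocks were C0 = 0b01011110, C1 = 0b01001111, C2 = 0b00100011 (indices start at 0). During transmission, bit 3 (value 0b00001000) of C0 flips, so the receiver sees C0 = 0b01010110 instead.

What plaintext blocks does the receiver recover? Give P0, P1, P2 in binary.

P0 = 0b11100111, P1 = 0b10010001, P2 = 0b11010100

CBC decryption: P_i = D(K, C_i) ⊕ C_{i−1}, with C_{−1} = IV.
Only C0 changed, to 0b01010110. In CBC, a change in C_i garbles P_i and flips the same bit in P_{i+1}. Decrypting the received ciphertext:
P0: D(K, 0b01010110) = 0b11001110; 0b11001110 ⊕ 0b00101001 = 0b11100111.
P1: D(K, 0b01001111) = 0b11000111; 0b11000111 ⊕ 0b01010110 = 0b10010001.
P2: D(K, 0b00100011) = 0b10011011; 0b10011011 ⊕ 0b01001111 = 0b11010100.
Blocks that differ from the original plaintext: P0, P1.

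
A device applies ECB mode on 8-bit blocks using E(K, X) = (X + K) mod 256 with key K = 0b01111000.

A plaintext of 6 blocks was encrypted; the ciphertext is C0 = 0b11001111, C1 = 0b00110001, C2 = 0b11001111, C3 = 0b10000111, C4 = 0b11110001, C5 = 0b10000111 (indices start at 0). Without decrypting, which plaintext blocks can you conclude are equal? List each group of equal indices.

ECB encrypts each block independently with the same key, so equal ciphertext blocks imply equal plaintext blocks.
C0 = C2 = 0b11001111, so P0 = P2.
C3 = C5 = 0b10000111, so P3 = P5.

P0 = P2; P3 = P5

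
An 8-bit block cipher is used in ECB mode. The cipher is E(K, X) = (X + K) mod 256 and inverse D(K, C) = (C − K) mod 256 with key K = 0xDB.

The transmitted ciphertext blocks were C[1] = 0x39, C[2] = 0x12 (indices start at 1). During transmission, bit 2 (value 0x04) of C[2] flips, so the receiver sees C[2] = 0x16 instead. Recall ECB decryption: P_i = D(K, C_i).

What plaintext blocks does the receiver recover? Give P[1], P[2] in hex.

P[1] = 0x5E, P[2] = 0x3B

Only C[2] changed, to 0x16. In ECB, a change in C_i affects only P_i. Decrypting the received ciphertext:
P[1]: D(K, 0x39) = 0x5E.
P[2]: D(K, 0x16) = 0x3B.
Blocks that differ from the original plaintext: P[2].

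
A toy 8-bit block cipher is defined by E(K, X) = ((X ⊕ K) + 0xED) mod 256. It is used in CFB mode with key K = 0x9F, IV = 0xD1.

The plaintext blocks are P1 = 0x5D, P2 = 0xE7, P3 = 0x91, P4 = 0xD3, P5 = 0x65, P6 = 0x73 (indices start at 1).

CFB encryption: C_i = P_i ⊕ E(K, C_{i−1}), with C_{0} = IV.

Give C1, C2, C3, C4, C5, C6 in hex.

C1: E(K, 0xD1) = 0x3B; 0x5D ⊕ 0x3B = 0x66.
C2: E(K, 0x66) = 0xE6; 0xE7 ⊕ 0xE6 = 0x01.
C3: E(K, 0x01) = 0x8B; 0x91 ⊕ 0x8B = 0x1A.
C4: E(K, 0x1A) = 0x72; 0xD3 ⊕ 0x72 = 0xA1.
C5: E(K, 0xA1) = 0x2B; 0x65 ⊕ 0x2B = 0x4E.
C6: E(K, 0x4E) = 0xBE; 0x73 ⊕ 0xBE = 0xCD.

C1 = 0x66, C2 = 0x01, C3 = 0x1A, C4 = 0xA1, C5 = 0x4E, C6 = 0xCD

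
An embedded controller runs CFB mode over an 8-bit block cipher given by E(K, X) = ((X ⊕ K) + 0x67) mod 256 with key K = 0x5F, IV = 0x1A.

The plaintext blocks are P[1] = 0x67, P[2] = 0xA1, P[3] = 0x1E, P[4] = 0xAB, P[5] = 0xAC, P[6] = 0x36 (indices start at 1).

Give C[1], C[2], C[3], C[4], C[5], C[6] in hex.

C[1] = 0xCB, C[2] = 0x5A, C[3] = 0x72, C[4] = 0x3F, C[5] = 0x6B, C[6] = 0xAD

CFB encryption: C_i = P_i ⊕ E(K, C_{i−1}), with C_{0} = IV.
C[1]: E(K, 0x1A) = 0xAC; 0x67 ⊕ 0xAC = 0xCB.
C[2]: E(K, 0xCB) = 0xFB; 0xA1 ⊕ 0xFB = 0x5A.
C[3]: E(K, 0x5A) = 0x6C; 0x1E ⊕ 0x6C = 0x72.
C[4]: E(K, 0x72) = 0x94; 0xAB ⊕ 0x94 = 0x3F.
C[5]: E(K, 0x3F) = 0xC7; 0xAC ⊕ 0xC7 = 0x6B.
C[6]: E(K, 0x6B) = 0x9B; 0x36 ⊕ 0x9B = 0xAD.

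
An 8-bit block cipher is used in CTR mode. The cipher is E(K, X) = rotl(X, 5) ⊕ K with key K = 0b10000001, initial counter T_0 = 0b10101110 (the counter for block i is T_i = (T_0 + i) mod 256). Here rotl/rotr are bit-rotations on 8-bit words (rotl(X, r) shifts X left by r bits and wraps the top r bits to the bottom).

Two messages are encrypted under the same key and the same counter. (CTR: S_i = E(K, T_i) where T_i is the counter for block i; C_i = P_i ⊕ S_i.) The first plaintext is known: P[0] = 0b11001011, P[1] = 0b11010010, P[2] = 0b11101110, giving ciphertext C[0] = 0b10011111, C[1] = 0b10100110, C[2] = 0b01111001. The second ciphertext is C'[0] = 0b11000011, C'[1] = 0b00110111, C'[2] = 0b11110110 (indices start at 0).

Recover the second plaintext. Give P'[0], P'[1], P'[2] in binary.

In CTR with a reused counter, both messages share the same keystream S_i, so C_i ⊕ C'_i = P_i ⊕ P'_i and thus P'_i = P_i ⊕ C_i ⊕ C'_i.
P'[0]: 0b11001011 ⊕ 0b10011111 ⊕ 0b11000011 = 0b10010111.
P'[1]: 0b11010010 ⊕ 0b10100110 ⊕ 0b00110111 = 0b01000011.
P'[2]: 0b11101110 ⊕ 0b01111001 ⊕ 0b11110110 = 0b01100001.

P'[0] = 0b10010111, P'[1] = 0b01000011, P'[2] = 0b01100001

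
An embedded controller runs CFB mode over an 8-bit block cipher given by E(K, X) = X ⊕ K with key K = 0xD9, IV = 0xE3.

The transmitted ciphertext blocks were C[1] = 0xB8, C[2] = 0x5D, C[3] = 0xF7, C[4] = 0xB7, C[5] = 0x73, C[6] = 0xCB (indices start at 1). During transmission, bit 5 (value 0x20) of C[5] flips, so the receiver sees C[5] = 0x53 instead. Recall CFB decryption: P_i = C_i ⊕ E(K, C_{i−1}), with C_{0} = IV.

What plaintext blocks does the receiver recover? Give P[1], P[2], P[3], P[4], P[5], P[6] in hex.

Only C[5] changed, to 0x53. In CFB, a change in C_i flips the same bit in P_i and garbles P_{i+1}. Decrypting the received ciphertext:
P[1]: E(K, 0xE3) = 0x3A; 0xB8 ⊕ 0x3A = 0x82.
P[2]: E(K, 0xB8) = 0x61; 0x5D ⊕ 0x61 = 0x3C.
P[3]: E(K, 0x5D) = 0x84; 0xF7 ⊕ 0x84 = 0x73.
P[4]: E(K, 0xF7) = 0x2E; 0xB7 ⊕ 0x2E = 0x99.
P[5]: E(K, 0xB7) = 0x6E; 0x53 ⊕ 0x6E = 0x3D.
P[6]: E(K, 0x53) = 0x8A; 0xCB ⊕ 0x8A = 0x41.
Blocks that differ from the original plaintext: P[5], P[6].

P[1] = 0x82, P[2] = 0x3C, P[3] = 0x73, P[4] = 0x99, P[5] = 0x3D, P[6] = 0x41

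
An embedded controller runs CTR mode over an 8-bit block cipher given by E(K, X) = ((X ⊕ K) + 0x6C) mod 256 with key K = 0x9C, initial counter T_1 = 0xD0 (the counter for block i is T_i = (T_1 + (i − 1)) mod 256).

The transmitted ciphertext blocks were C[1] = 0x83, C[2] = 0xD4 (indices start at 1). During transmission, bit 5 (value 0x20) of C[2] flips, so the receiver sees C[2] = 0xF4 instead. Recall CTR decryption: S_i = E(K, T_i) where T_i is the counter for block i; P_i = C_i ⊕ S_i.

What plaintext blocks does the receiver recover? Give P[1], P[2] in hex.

Only C[2] changed, to 0xF4. In CTR, a change in C_i flips the same bit in P_i only; the keystream is unaffected. Decrypting the received ciphertext:
P[1]: T = 0xD0, S = E(K, T) = 0xB8; 0x83 ⊕ 0xB8 = 0x3B.
P[2]: T = 0xD1, S = E(K, T) = 0xB9; 0xF4 ⊕ 0xB9 = 0x4D.
Blocks that differ from the original plaintext: P[2].

P[1] = 0x3B, P[2] = 0x4D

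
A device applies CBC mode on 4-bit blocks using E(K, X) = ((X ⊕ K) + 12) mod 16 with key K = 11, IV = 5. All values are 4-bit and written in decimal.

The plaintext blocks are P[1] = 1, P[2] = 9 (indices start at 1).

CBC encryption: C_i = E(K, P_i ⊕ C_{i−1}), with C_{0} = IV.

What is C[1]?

C[1] = 11

C[1]: P[1] ⊕ 5 = 4; E(K, 4) = 11.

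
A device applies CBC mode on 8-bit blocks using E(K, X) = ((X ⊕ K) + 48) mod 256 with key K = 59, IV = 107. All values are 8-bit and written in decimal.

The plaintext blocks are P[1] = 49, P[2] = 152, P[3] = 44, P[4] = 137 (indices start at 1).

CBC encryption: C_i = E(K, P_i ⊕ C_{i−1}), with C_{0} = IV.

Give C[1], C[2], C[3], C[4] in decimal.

C[1]: P[1] ⊕ 107 = 90; E(K, 90) = 145.
C[2]: P[2] ⊕ 145 = 9; E(K, 9) = 98.
C[3]: P[3] ⊕ 98 = 78; E(K, 78) = 165.
C[4]: P[4] ⊕ 165 = 44; E(K, 44) = 71.

C[1] = 145, C[2] = 98, C[3] = 165, C[4] = 71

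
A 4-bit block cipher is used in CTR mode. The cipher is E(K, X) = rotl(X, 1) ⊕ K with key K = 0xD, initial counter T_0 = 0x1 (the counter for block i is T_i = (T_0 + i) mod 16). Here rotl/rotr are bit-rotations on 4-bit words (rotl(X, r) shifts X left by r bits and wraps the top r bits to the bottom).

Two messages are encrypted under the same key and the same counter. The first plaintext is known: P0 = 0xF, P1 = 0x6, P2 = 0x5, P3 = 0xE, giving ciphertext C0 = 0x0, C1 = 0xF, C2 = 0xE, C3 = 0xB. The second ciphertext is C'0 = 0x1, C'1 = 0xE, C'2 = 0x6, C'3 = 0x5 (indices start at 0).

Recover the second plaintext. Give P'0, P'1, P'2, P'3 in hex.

In CTR with a reused counter, both messages share the same keystream S_i, so C_i ⊕ C'_i = P_i ⊕ P'_i and thus P'_i = P_i ⊕ C_i ⊕ C'_i.
P'0: 0xF ⊕ 0x0 ⊕ 0x1 = 0xE.
P'1: 0x6 ⊕ 0xF ⊕ 0xE = 0x7.
P'2: 0x5 ⊕ 0xE ⊕ 0x6 = 0xD.
P'3: 0xE ⊕ 0xB ⊕ 0x5 = 0x0.

P'0 = 0xE, P'1 = 0x7, P'2 = 0xD, P'3 = 0x0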